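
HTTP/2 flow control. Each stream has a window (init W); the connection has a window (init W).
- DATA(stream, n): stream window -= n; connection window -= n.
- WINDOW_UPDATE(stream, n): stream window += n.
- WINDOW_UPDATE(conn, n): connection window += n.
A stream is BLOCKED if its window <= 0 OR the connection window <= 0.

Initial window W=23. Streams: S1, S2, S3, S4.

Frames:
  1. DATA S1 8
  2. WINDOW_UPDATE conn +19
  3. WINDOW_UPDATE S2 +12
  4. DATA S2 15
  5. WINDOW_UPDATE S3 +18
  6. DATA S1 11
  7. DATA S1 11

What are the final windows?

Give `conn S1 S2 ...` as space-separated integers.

Answer: -3 -7 20 41 23

Derivation:
Op 1: conn=15 S1=15 S2=23 S3=23 S4=23 blocked=[]
Op 2: conn=34 S1=15 S2=23 S3=23 S4=23 blocked=[]
Op 3: conn=34 S1=15 S2=35 S3=23 S4=23 blocked=[]
Op 4: conn=19 S1=15 S2=20 S3=23 S4=23 blocked=[]
Op 5: conn=19 S1=15 S2=20 S3=41 S4=23 blocked=[]
Op 6: conn=8 S1=4 S2=20 S3=41 S4=23 blocked=[]
Op 7: conn=-3 S1=-7 S2=20 S3=41 S4=23 blocked=[1, 2, 3, 4]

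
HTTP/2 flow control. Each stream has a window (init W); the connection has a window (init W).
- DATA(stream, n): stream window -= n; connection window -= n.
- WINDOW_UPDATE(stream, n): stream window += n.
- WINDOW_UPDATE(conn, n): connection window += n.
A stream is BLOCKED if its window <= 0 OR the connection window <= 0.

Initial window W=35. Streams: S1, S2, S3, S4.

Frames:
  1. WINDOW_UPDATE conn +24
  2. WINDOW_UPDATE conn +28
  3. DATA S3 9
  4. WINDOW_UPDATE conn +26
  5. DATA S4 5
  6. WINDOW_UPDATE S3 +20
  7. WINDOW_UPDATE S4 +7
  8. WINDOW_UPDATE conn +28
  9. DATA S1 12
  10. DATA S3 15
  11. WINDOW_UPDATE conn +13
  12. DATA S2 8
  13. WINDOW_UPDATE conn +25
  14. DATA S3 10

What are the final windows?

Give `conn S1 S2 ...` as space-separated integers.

Answer: 120 23 27 21 37

Derivation:
Op 1: conn=59 S1=35 S2=35 S3=35 S4=35 blocked=[]
Op 2: conn=87 S1=35 S2=35 S3=35 S4=35 blocked=[]
Op 3: conn=78 S1=35 S2=35 S3=26 S4=35 blocked=[]
Op 4: conn=104 S1=35 S2=35 S3=26 S4=35 blocked=[]
Op 5: conn=99 S1=35 S2=35 S3=26 S4=30 blocked=[]
Op 6: conn=99 S1=35 S2=35 S3=46 S4=30 blocked=[]
Op 7: conn=99 S1=35 S2=35 S3=46 S4=37 blocked=[]
Op 8: conn=127 S1=35 S2=35 S3=46 S4=37 blocked=[]
Op 9: conn=115 S1=23 S2=35 S3=46 S4=37 blocked=[]
Op 10: conn=100 S1=23 S2=35 S3=31 S4=37 blocked=[]
Op 11: conn=113 S1=23 S2=35 S3=31 S4=37 blocked=[]
Op 12: conn=105 S1=23 S2=27 S3=31 S4=37 blocked=[]
Op 13: conn=130 S1=23 S2=27 S3=31 S4=37 blocked=[]
Op 14: conn=120 S1=23 S2=27 S3=21 S4=37 blocked=[]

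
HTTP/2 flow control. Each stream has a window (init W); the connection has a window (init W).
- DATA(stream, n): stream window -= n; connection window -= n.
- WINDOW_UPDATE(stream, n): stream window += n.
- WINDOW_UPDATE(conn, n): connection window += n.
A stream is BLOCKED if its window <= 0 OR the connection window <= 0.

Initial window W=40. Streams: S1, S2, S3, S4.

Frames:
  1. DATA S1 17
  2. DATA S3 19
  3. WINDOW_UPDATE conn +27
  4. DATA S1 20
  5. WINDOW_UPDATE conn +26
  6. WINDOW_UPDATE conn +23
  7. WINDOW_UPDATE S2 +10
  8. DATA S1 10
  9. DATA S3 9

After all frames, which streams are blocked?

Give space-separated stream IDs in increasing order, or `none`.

Op 1: conn=23 S1=23 S2=40 S3=40 S4=40 blocked=[]
Op 2: conn=4 S1=23 S2=40 S3=21 S4=40 blocked=[]
Op 3: conn=31 S1=23 S2=40 S3=21 S4=40 blocked=[]
Op 4: conn=11 S1=3 S2=40 S3=21 S4=40 blocked=[]
Op 5: conn=37 S1=3 S2=40 S3=21 S4=40 blocked=[]
Op 6: conn=60 S1=3 S2=40 S3=21 S4=40 blocked=[]
Op 7: conn=60 S1=3 S2=50 S3=21 S4=40 blocked=[]
Op 8: conn=50 S1=-7 S2=50 S3=21 S4=40 blocked=[1]
Op 9: conn=41 S1=-7 S2=50 S3=12 S4=40 blocked=[1]

Answer: S1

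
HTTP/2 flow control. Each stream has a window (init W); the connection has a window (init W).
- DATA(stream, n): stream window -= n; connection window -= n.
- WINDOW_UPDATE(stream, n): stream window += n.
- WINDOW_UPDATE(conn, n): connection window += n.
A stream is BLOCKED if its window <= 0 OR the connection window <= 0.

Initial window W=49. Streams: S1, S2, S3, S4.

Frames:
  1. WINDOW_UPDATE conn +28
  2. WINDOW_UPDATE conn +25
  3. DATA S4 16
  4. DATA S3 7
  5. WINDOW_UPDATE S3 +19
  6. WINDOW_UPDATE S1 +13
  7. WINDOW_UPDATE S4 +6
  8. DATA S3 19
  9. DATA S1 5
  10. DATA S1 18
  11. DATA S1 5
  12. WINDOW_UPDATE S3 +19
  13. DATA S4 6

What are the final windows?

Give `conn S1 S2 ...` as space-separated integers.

Op 1: conn=77 S1=49 S2=49 S3=49 S4=49 blocked=[]
Op 2: conn=102 S1=49 S2=49 S3=49 S4=49 blocked=[]
Op 3: conn=86 S1=49 S2=49 S3=49 S4=33 blocked=[]
Op 4: conn=79 S1=49 S2=49 S3=42 S4=33 blocked=[]
Op 5: conn=79 S1=49 S2=49 S3=61 S4=33 blocked=[]
Op 6: conn=79 S1=62 S2=49 S3=61 S4=33 blocked=[]
Op 7: conn=79 S1=62 S2=49 S3=61 S4=39 blocked=[]
Op 8: conn=60 S1=62 S2=49 S3=42 S4=39 blocked=[]
Op 9: conn=55 S1=57 S2=49 S3=42 S4=39 blocked=[]
Op 10: conn=37 S1=39 S2=49 S3=42 S4=39 blocked=[]
Op 11: conn=32 S1=34 S2=49 S3=42 S4=39 blocked=[]
Op 12: conn=32 S1=34 S2=49 S3=61 S4=39 blocked=[]
Op 13: conn=26 S1=34 S2=49 S3=61 S4=33 blocked=[]

Answer: 26 34 49 61 33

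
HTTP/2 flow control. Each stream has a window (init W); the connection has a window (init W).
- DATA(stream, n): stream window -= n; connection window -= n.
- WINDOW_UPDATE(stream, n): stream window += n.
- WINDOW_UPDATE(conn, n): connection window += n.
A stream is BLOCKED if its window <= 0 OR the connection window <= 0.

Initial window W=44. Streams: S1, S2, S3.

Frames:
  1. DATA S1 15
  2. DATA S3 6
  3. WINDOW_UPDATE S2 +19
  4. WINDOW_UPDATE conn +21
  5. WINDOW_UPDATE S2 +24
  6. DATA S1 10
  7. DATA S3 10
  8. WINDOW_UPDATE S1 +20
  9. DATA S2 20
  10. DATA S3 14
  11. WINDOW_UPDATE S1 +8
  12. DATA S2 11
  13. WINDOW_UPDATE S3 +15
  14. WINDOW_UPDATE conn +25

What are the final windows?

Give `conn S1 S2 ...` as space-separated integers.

Answer: 4 47 56 29

Derivation:
Op 1: conn=29 S1=29 S2=44 S3=44 blocked=[]
Op 2: conn=23 S1=29 S2=44 S3=38 blocked=[]
Op 3: conn=23 S1=29 S2=63 S3=38 blocked=[]
Op 4: conn=44 S1=29 S2=63 S3=38 blocked=[]
Op 5: conn=44 S1=29 S2=87 S3=38 blocked=[]
Op 6: conn=34 S1=19 S2=87 S3=38 blocked=[]
Op 7: conn=24 S1=19 S2=87 S3=28 blocked=[]
Op 8: conn=24 S1=39 S2=87 S3=28 blocked=[]
Op 9: conn=4 S1=39 S2=67 S3=28 blocked=[]
Op 10: conn=-10 S1=39 S2=67 S3=14 blocked=[1, 2, 3]
Op 11: conn=-10 S1=47 S2=67 S3=14 blocked=[1, 2, 3]
Op 12: conn=-21 S1=47 S2=56 S3=14 blocked=[1, 2, 3]
Op 13: conn=-21 S1=47 S2=56 S3=29 blocked=[1, 2, 3]
Op 14: conn=4 S1=47 S2=56 S3=29 blocked=[]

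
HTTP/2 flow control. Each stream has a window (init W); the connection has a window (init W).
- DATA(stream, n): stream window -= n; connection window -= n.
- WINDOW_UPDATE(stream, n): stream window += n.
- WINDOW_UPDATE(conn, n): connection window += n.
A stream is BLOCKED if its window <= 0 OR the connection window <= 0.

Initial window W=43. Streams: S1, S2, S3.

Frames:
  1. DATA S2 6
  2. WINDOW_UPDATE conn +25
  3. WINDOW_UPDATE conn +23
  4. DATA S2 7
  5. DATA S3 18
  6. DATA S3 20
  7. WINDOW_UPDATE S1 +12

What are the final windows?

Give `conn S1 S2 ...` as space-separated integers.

Op 1: conn=37 S1=43 S2=37 S3=43 blocked=[]
Op 2: conn=62 S1=43 S2=37 S3=43 blocked=[]
Op 3: conn=85 S1=43 S2=37 S3=43 blocked=[]
Op 4: conn=78 S1=43 S2=30 S3=43 blocked=[]
Op 5: conn=60 S1=43 S2=30 S3=25 blocked=[]
Op 6: conn=40 S1=43 S2=30 S3=5 blocked=[]
Op 7: conn=40 S1=55 S2=30 S3=5 blocked=[]

Answer: 40 55 30 5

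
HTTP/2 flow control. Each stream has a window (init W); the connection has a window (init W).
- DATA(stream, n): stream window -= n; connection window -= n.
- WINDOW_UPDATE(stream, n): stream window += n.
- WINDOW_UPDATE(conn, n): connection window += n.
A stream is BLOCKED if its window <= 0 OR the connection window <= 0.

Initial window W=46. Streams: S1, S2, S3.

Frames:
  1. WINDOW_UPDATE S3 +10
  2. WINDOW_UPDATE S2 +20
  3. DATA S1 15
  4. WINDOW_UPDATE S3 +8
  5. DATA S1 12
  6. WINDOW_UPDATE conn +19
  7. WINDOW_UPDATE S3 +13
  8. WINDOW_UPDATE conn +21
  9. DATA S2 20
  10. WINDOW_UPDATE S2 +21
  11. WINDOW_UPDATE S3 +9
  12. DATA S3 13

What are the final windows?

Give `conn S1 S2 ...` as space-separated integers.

Answer: 26 19 67 73

Derivation:
Op 1: conn=46 S1=46 S2=46 S3=56 blocked=[]
Op 2: conn=46 S1=46 S2=66 S3=56 blocked=[]
Op 3: conn=31 S1=31 S2=66 S3=56 blocked=[]
Op 4: conn=31 S1=31 S2=66 S3=64 blocked=[]
Op 5: conn=19 S1=19 S2=66 S3=64 blocked=[]
Op 6: conn=38 S1=19 S2=66 S3=64 blocked=[]
Op 7: conn=38 S1=19 S2=66 S3=77 blocked=[]
Op 8: conn=59 S1=19 S2=66 S3=77 blocked=[]
Op 9: conn=39 S1=19 S2=46 S3=77 blocked=[]
Op 10: conn=39 S1=19 S2=67 S3=77 blocked=[]
Op 11: conn=39 S1=19 S2=67 S3=86 blocked=[]
Op 12: conn=26 S1=19 S2=67 S3=73 blocked=[]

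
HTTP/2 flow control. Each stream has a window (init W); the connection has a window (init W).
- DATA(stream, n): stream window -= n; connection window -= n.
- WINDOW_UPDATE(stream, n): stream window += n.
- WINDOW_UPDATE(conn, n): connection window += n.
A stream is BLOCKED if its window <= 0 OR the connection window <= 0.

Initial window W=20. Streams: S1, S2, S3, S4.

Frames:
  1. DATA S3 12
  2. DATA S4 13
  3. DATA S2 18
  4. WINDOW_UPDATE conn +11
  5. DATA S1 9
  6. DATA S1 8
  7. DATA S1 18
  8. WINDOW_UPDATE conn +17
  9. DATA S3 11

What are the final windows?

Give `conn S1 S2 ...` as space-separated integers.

Op 1: conn=8 S1=20 S2=20 S3=8 S4=20 blocked=[]
Op 2: conn=-5 S1=20 S2=20 S3=8 S4=7 blocked=[1, 2, 3, 4]
Op 3: conn=-23 S1=20 S2=2 S3=8 S4=7 blocked=[1, 2, 3, 4]
Op 4: conn=-12 S1=20 S2=2 S3=8 S4=7 blocked=[1, 2, 3, 4]
Op 5: conn=-21 S1=11 S2=2 S3=8 S4=7 blocked=[1, 2, 3, 4]
Op 6: conn=-29 S1=3 S2=2 S3=8 S4=7 blocked=[1, 2, 3, 4]
Op 7: conn=-47 S1=-15 S2=2 S3=8 S4=7 blocked=[1, 2, 3, 4]
Op 8: conn=-30 S1=-15 S2=2 S3=8 S4=7 blocked=[1, 2, 3, 4]
Op 9: conn=-41 S1=-15 S2=2 S3=-3 S4=7 blocked=[1, 2, 3, 4]

Answer: -41 -15 2 -3 7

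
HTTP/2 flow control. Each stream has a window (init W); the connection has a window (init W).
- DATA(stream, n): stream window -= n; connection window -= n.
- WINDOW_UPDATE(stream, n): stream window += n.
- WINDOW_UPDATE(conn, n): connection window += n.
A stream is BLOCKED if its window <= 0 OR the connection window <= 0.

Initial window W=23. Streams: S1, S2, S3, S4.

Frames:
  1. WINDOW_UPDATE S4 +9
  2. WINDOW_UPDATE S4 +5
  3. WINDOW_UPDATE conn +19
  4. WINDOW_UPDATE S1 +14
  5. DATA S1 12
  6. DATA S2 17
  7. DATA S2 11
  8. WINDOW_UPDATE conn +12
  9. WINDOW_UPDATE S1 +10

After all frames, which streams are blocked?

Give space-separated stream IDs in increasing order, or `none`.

Op 1: conn=23 S1=23 S2=23 S3=23 S4=32 blocked=[]
Op 2: conn=23 S1=23 S2=23 S3=23 S4=37 blocked=[]
Op 3: conn=42 S1=23 S2=23 S3=23 S4=37 blocked=[]
Op 4: conn=42 S1=37 S2=23 S3=23 S4=37 blocked=[]
Op 5: conn=30 S1=25 S2=23 S3=23 S4=37 blocked=[]
Op 6: conn=13 S1=25 S2=6 S3=23 S4=37 blocked=[]
Op 7: conn=2 S1=25 S2=-5 S3=23 S4=37 blocked=[2]
Op 8: conn=14 S1=25 S2=-5 S3=23 S4=37 blocked=[2]
Op 9: conn=14 S1=35 S2=-5 S3=23 S4=37 blocked=[2]

Answer: S2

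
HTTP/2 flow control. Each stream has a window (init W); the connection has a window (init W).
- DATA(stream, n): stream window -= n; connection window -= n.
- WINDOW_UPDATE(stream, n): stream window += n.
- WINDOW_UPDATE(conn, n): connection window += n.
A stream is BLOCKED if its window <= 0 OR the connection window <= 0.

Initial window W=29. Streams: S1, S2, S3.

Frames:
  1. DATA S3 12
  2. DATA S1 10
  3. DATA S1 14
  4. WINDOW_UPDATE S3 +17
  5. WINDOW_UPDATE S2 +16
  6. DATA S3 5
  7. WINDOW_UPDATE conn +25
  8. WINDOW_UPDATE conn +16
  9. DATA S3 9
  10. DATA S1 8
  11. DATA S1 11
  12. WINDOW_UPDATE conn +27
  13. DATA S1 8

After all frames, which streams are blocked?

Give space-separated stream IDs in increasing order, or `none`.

Op 1: conn=17 S1=29 S2=29 S3=17 blocked=[]
Op 2: conn=7 S1=19 S2=29 S3=17 blocked=[]
Op 3: conn=-7 S1=5 S2=29 S3=17 blocked=[1, 2, 3]
Op 4: conn=-7 S1=5 S2=29 S3=34 blocked=[1, 2, 3]
Op 5: conn=-7 S1=5 S2=45 S3=34 blocked=[1, 2, 3]
Op 6: conn=-12 S1=5 S2=45 S3=29 blocked=[1, 2, 3]
Op 7: conn=13 S1=5 S2=45 S3=29 blocked=[]
Op 8: conn=29 S1=5 S2=45 S3=29 blocked=[]
Op 9: conn=20 S1=5 S2=45 S3=20 blocked=[]
Op 10: conn=12 S1=-3 S2=45 S3=20 blocked=[1]
Op 11: conn=1 S1=-14 S2=45 S3=20 blocked=[1]
Op 12: conn=28 S1=-14 S2=45 S3=20 blocked=[1]
Op 13: conn=20 S1=-22 S2=45 S3=20 blocked=[1]

Answer: S1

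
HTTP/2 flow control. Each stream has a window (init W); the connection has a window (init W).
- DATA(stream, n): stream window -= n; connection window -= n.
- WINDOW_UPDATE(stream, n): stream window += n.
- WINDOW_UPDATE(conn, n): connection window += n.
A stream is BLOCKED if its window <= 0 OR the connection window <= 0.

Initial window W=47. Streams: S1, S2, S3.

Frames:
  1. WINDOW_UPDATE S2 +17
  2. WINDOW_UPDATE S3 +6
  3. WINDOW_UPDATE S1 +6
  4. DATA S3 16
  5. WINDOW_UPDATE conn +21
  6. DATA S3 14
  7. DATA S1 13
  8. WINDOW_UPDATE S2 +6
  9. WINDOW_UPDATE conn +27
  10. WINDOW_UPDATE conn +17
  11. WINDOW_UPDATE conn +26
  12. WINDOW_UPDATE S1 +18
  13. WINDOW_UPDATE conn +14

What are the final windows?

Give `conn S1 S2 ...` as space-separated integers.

Answer: 109 58 70 23

Derivation:
Op 1: conn=47 S1=47 S2=64 S3=47 blocked=[]
Op 2: conn=47 S1=47 S2=64 S3=53 blocked=[]
Op 3: conn=47 S1=53 S2=64 S3=53 blocked=[]
Op 4: conn=31 S1=53 S2=64 S3=37 blocked=[]
Op 5: conn=52 S1=53 S2=64 S3=37 blocked=[]
Op 6: conn=38 S1=53 S2=64 S3=23 blocked=[]
Op 7: conn=25 S1=40 S2=64 S3=23 blocked=[]
Op 8: conn=25 S1=40 S2=70 S3=23 blocked=[]
Op 9: conn=52 S1=40 S2=70 S3=23 blocked=[]
Op 10: conn=69 S1=40 S2=70 S3=23 blocked=[]
Op 11: conn=95 S1=40 S2=70 S3=23 blocked=[]
Op 12: conn=95 S1=58 S2=70 S3=23 blocked=[]
Op 13: conn=109 S1=58 S2=70 S3=23 blocked=[]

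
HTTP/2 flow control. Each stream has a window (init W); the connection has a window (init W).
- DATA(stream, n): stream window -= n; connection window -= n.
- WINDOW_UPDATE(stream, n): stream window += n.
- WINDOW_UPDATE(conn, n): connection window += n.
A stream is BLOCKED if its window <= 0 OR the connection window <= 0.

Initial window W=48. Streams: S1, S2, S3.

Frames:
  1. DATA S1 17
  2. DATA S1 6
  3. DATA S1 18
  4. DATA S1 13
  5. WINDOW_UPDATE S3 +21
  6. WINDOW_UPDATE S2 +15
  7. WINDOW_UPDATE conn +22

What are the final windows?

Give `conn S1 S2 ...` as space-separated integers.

Op 1: conn=31 S1=31 S2=48 S3=48 blocked=[]
Op 2: conn=25 S1=25 S2=48 S3=48 blocked=[]
Op 3: conn=7 S1=7 S2=48 S3=48 blocked=[]
Op 4: conn=-6 S1=-6 S2=48 S3=48 blocked=[1, 2, 3]
Op 5: conn=-6 S1=-6 S2=48 S3=69 blocked=[1, 2, 3]
Op 6: conn=-6 S1=-6 S2=63 S3=69 blocked=[1, 2, 3]
Op 7: conn=16 S1=-6 S2=63 S3=69 blocked=[1]

Answer: 16 -6 63 69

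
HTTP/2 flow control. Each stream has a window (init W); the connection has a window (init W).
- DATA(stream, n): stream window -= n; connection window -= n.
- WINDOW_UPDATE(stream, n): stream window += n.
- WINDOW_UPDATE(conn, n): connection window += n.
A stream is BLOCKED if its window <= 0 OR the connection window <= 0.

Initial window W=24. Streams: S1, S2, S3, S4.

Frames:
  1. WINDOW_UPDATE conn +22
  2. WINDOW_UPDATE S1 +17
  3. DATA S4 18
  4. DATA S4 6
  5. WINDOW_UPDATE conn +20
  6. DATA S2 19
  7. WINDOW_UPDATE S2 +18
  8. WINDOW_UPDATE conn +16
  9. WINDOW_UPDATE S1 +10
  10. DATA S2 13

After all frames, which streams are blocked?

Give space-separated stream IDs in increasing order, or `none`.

Answer: S4

Derivation:
Op 1: conn=46 S1=24 S2=24 S3=24 S4=24 blocked=[]
Op 2: conn=46 S1=41 S2=24 S3=24 S4=24 blocked=[]
Op 3: conn=28 S1=41 S2=24 S3=24 S4=6 blocked=[]
Op 4: conn=22 S1=41 S2=24 S3=24 S4=0 blocked=[4]
Op 5: conn=42 S1=41 S2=24 S3=24 S4=0 blocked=[4]
Op 6: conn=23 S1=41 S2=5 S3=24 S4=0 blocked=[4]
Op 7: conn=23 S1=41 S2=23 S3=24 S4=0 blocked=[4]
Op 8: conn=39 S1=41 S2=23 S3=24 S4=0 blocked=[4]
Op 9: conn=39 S1=51 S2=23 S3=24 S4=0 blocked=[4]
Op 10: conn=26 S1=51 S2=10 S3=24 S4=0 blocked=[4]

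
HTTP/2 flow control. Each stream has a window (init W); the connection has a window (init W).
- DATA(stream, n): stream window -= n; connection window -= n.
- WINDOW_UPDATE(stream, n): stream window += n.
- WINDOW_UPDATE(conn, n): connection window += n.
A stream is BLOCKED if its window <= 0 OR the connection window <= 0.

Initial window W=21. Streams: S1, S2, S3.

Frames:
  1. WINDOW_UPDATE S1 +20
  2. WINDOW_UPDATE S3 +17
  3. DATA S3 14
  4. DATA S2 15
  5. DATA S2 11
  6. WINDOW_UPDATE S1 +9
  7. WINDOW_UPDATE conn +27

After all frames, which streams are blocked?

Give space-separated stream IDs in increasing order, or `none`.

Answer: S2

Derivation:
Op 1: conn=21 S1=41 S2=21 S3=21 blocked=[]
Op 2: conn=21 S1=41 S2=21 S3=38 blocked=[]
Op 3: conn=7 S1=41 S2=21 S3=24 blocked=[]
Op 4: conn=-8 S1=41 S2=6 S3=24 blocked=[1, 2, 3]
Op 5: conn=-19 S1=41 S2=-5 S3=24 blocked=[1, 2, 3]
Op 6: conn=-19 S1=50 S2=-5 S3=24 blocked=[1, 2, 3]
Op 7: conn=8 S1=50 S2=-5 S3=24 blocked=[2]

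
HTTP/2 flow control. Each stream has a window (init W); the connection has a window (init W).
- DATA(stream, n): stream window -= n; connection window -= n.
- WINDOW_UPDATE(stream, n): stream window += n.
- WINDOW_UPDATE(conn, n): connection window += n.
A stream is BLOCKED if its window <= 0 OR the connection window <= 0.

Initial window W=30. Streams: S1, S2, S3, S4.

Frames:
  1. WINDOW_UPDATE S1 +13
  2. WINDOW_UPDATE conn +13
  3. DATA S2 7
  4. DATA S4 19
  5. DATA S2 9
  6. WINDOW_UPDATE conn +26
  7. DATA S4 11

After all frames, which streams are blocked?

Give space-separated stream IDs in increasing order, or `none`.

Answer: S4

Derivation:
Op 1: conn=30 S1=43 S2=30 S3=30 S4=30 blocked=[]
Op 2: conn=43 S1=43 S2=30 S3=30 S4=30 blocked=[]
Op 3: conn=36 S1=43 S2=23 S3=30 S4=30 blocked=[]
Op 4: conn=17 S1=43 S2=23 S3=30 S4=11 blocked=[]
Op 5: conn=8 S1=43 S2=14 S3=30 S4=11 blocked=[]
Op 6: conn=34 S1=43 S2=14 S3=30 S4=11 blocked=[]
Op 7: conn=23 S1=43 S2=14 S3=30 S4=0 blocked=[4]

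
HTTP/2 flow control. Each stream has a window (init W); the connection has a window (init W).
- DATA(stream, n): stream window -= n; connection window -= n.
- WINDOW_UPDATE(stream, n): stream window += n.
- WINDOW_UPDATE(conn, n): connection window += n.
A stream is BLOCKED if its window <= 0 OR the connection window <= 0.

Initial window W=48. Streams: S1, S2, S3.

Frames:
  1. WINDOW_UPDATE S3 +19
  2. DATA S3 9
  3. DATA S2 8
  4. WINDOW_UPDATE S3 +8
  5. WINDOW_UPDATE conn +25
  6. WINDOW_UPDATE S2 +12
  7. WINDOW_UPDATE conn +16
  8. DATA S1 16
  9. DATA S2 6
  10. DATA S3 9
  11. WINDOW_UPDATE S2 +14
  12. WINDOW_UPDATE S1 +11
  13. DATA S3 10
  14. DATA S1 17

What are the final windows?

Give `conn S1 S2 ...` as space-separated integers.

Op 1: conn=48 S1=48 S2=48 S3=67 blocked=[]
Op 2: conn=39 S1=48 S2=48 S3=58 blocked=[]
Op 3: conn=31 S1=48 S2=40 S3=58 blocked=[]
Op 4: conn=31 S1=48 S2=40 S3=66 blocked=[]
Op 5: conn=56 S1=48 S2=40 S3=66 blocked=[]
Op 6: conn=56 S1=48 S2=52 S3=66 blocked=[]
Op 7: conn=72 S1=48 S2=52 S3=66 blocked=[]
Op 8: conn=56 S1=32 S2=52 S3=66 blocked=[]
Op 9: conn=50 S1=32 S2=46 S3=66 blocked=[]
Op 10: conn=41 S1=32 S2=46 S3=57 blocked=[]
Op 11: conn=41 S1=32 S2=60 S3=57 blocked=[]
Op 12: conn=41 S1=43 S2=60 S3=57 blocked=[]
Op 13: conn=31 S1=43 S2=60 S3=47 blocked=[]
Op 14: conn=14 S1=26 S2=60 S3=47 blocked=[]

Answer: 14 26 60 47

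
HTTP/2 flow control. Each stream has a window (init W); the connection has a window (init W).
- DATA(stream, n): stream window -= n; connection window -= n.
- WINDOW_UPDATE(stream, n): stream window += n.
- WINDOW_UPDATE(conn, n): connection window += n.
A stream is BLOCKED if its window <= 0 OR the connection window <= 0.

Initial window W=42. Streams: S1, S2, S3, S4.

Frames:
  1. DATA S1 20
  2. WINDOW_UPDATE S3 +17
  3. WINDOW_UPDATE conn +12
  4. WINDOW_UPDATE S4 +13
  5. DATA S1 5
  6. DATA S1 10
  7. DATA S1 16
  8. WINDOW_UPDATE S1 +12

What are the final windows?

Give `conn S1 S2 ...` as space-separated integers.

Answer: 3 3 42 59 55

Derivation:
Op 1: conn=22 S1=22 S2=42 S3=42 S4=42 blocked=[]
Op 2: conn=22 S1=22 S2=42 S3=59 S4=42 blocked=[]
Op 3: conn=34 S1=22 S2=42 S3=59 S4=42 blocked=[]
Op 4: conn=34 S1=22 S2=42 S3=59 S4=55 blocked=[]
Op 5: conn=29 S1=17 S2=42 S3=59 S4=55 blocked=[]
Op 6: conn=19 S1=7 S2=42 S3=59 S4=55 blocked=[]
Op 7: conn=3 S1=-9 S2=42 S3=59 S4=55 blocked=[1]
Op 8: conn=3 S1=3 S2=42 S3=59 S4=55 blocked=[]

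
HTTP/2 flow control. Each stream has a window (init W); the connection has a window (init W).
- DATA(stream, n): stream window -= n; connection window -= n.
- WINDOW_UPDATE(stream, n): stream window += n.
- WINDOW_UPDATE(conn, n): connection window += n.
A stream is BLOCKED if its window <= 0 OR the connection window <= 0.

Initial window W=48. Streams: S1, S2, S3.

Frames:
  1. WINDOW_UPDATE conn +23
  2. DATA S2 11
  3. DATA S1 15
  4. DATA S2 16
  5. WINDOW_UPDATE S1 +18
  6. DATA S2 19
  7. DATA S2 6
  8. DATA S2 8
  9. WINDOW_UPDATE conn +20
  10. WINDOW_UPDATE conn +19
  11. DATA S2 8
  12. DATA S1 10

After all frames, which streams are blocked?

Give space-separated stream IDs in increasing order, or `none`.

Answer: S2

Derivation:
Op 1: conn=71 S1=48 S2=48 S3=48 blocked=[]
Op 2: conn=60 S1=48 S2=37 S3=48 blocked=[]
Op 3: conn=45 S1=33 S2=37 S3=48 blocked=[]
Op 4: conn=29 S1=33 S2=21 S3=48 blocked=[]
Op 5: conn=29 S1=51 S2=21 S3=48 blocked=[]
Op 6: conn=10 S1=51 S2=2 S3=48 blocked=[]
Op 7: conn=4 S1=51 S2=-4 S3=48 blocked=[2]
Op 8: conn=-4 S1=51 S2=-12 S3=48 blocked=[1, 2, 3]
Op 9: conn=16 S1=51 S2=-12 S3=48 blocked=[2]
Op 10: conn=35 S1=51 S2=-12 S3=48 blocked=[2]
Op 11: conn=27 S1=51 S2=-20 S3=48 blocked=[2]
Op 12: conn=17 S1=41 S2=-20 S3=48 blocked=[2]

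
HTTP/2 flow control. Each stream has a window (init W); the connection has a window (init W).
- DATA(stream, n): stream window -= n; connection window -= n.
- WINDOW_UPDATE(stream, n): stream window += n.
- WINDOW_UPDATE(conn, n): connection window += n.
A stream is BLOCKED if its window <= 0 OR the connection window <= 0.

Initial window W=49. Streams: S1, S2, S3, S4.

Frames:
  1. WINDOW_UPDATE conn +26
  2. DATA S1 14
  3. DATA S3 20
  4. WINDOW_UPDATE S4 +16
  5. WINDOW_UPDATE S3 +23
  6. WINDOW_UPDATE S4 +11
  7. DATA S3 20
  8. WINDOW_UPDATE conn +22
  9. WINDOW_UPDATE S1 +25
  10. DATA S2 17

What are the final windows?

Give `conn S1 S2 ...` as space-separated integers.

Op 1: conn=75 S1=49 S2=49 S3=49 S4=49 blocked=[]
Op 2: conn=61 S1=35 S2=49 S3=49 S4=49 blocked=[]
Op 3: conn=41 S1=35 S2=49 S3=29 S4=49 blocked=[]
Op 4: conn=41 S1=35 S2=49 S3=29 S4=65 blocked=[]
Op 5: conn=41 S1=35 S2=49 S3=52 S4=65 blocked=[]
Op 6: conn=41 S1=35 S2=49 S3=52 S4=76 blocked=[]
Op 7: conn=21 S1=35 S2=49 S3=32 S4=76 blocked=[]
Op 8: conn=43 S1=35 S2=49 S3=32 S4=76 blocked=[]
Op 9: conn=43 S1=60 S2=49 S3=32 S4=76 blocked=[]
Op 10: conn=26 S1=60 S2=32 S3=32 S4=76 blocked=[]

Answer: 26 60 32 32 76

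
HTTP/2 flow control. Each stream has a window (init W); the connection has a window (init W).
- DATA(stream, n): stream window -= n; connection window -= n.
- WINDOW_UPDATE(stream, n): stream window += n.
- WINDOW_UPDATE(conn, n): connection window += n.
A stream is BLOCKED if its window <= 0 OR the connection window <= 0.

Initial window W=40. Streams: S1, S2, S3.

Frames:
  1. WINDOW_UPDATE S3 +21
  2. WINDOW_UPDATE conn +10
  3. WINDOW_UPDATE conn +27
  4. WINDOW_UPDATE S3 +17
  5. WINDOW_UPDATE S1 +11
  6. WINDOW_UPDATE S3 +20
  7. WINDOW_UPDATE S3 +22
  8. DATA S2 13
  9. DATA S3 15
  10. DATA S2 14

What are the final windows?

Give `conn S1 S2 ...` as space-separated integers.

Answer: 35 51 13 105

Derivation:
Op 1: conn=40 S1=40 S2=40 S3=61 blocked=[]
Op 2: conn=50 S1=40 S2=40 S3=61 blocked=[]
Op 3: conn=77 S1=40 S2=40 S3=61 blocked=[]
Op 4: conn=77 S1=40 S2=40 S3=78 blocked=[]
Op 5: conn=77 S1=51 S2=40 S3=78 blocked=[]
Op 6: conn=77 S1=51 S2=40 S3=98 blocked=[]
Op 7: conn=77 S1=51 S2=40 S3=120 blocked=[]
Op 8: conn=64 S1=51 S2=27 S3=120 blocked=[]
Op 9: conn=49 S1=51 S2=27 S3=105 blocked=[]
Op 10: conn=35 S1=51 S2=13 S3=105 blocked=[]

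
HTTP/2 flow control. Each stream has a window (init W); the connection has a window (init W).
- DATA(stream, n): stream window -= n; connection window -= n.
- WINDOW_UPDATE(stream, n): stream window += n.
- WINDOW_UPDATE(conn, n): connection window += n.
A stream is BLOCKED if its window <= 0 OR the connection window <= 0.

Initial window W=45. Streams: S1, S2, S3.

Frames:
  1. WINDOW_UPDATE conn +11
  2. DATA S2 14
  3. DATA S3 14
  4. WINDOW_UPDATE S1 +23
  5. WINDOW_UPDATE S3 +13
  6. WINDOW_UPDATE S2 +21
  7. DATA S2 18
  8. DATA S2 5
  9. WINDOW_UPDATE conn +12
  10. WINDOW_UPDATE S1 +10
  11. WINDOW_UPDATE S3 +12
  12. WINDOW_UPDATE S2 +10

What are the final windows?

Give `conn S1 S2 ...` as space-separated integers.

Op 1: conn=56 S1=45 S2=45 S3=45 blocked=[]
Op 2: conn=42 S1=45 S2=31 S3=45 blocked=[]
Op 3: conn=28 S1=45 S2=31 S3=31 blocked=[]
Op 4: conn=28 S1=68 S2=31 S3=31 blocked=[]
Op 5: conn=28 S1=68 S2=31 S3=44 blocked=[]
Op 6: conn=28 S1=68 S2=52 S3=44 blocked=[]
Op 7: conn=10 S1=68 S2=34 S3=44 blocked=[]
Op 8: conn=5 S1=68 S2=29 S3=44 blocked=[]
Op 9: conn=17 S1=68 S2=29 S3=44 blocked=[]
Op 10: conn=17 S1=78 S2=29 S3=44 blocked=[]
Op 11: conn=17 S1=78 S2=29 S3=56 blocked=[]
Op 12: conn=17 S1=78 S2=39 S3=56 blocked=[]

Answer: 17 78 39 56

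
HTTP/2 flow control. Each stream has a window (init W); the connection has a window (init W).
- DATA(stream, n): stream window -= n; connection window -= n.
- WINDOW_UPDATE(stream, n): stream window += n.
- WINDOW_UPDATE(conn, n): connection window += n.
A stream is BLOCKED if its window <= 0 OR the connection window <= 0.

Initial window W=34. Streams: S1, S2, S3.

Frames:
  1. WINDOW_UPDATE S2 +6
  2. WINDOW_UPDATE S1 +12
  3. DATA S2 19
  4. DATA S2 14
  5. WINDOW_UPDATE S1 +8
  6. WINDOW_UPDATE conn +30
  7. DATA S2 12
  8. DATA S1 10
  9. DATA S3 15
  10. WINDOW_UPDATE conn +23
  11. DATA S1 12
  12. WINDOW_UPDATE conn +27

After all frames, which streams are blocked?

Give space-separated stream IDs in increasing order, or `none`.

Answer: S2

Derivation:
Op 1: conn=34 S1=34 S2=40 S3=34 blocked=[]
Op 2: conn=34 S1=46 S2=40 S3=34 blocked=[]
Op 3: conn=15 S1=46 S2=21 S3=34 blocked=[]
Op 4: conn=1 S1=46 S2=7 S3=34 blocked=[]
Op 5: conn=1 S1=54 S2=7 S3=34 blocked=[]
Op 6: conn=31 S1=54 S2=7 S3=34 blocked=[]
Op 7: conn=19 S1=54 S2=-5 S3=34 blocked=[2]
Op 8: conn=9 S1=44 S2=-5 S3=34 blocked=[2]
Op 9: conn=-6 S1=44 S2=-5 S3=19 blocked=[1, 2, 3]
Op 10: conn=17 S1=44 S2=-5 S3=19 blocked=[2]
Op 11: conn=5 S1=32 S2=-5 S3=19 blocked=[2]
Op 12: conn=32 S1=32 S2=-5 S3=19 blocked=[2]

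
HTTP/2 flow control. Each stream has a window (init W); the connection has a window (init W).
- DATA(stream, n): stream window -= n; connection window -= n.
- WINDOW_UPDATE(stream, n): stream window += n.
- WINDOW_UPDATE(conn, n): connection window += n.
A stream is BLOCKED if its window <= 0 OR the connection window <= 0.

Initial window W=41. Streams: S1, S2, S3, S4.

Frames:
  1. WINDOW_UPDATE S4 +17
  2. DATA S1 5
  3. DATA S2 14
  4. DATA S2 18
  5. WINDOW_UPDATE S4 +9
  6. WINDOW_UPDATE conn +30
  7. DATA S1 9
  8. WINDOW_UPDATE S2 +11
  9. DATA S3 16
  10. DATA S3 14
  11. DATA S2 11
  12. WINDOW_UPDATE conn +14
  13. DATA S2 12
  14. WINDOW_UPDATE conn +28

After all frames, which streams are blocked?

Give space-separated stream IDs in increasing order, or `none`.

Answer: S2

Derivation:
Op 1: conn=41 S1=41 S2=41 S3=41 S4=58 blocked=[]
Op 2: conn=36 S1=36 S2=41 S3=41 S4=58 blocked=[]
Op 3: conn=22 S1=36 S2=27 S3=41 S4=58 blocked=[]
Op 4: conn=4 S1=36 S2=9 S3=41 S4=58 blocked=[]
Op 5: conn=4 S1=36 S2=9 S3=41 S4=67 blocked=[]
Op 6: conn=34 S1=36 S2=9 S3=41 S4=67 blocked=[]
Op 7: conn=25 S1=27 S2=9 S3=41 S4=67 blocked=[]
Op 8: conn=25 S1=27 S2=20 S3=41 S4=67 blocked=[]
Op 9: conn=9 S1=27 S2=20 S3=25 S4=67 blocked=[]
Op 10: conn=-5 S1=27 S2=20 S3=11 S4=67 blocked=[1, 2, 3, 4]
Op 11: conn=-16 S1=27 S2=9 S3=11 S4=67 blocked=[1, 2, 3, 4]
Op 12: conn=-2 S1=27 S2=9 S3=11 S4=67 blocked=[1, 2, 3, 4]
Op 13: conn=-14 S1=27 S2=-3 S3=11 S4=67 blocked=[1, 2, 3, 4]
Op 14: conn=14 S1=27 S2=-3 S3=11 S4=67 blocked=[2]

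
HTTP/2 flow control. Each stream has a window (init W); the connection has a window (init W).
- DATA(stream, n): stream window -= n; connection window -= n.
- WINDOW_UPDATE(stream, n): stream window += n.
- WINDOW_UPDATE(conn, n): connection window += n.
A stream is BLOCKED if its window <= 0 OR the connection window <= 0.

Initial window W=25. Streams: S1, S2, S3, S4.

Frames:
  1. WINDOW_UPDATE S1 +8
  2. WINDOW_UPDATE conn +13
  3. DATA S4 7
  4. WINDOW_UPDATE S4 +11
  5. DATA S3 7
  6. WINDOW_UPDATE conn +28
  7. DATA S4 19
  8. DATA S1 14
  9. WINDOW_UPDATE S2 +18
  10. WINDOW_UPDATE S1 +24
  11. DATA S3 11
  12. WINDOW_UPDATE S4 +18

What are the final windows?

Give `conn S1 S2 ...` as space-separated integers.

Answer: 8 43 43 7 28

Derivation:
Op 1: conn=25 S1=33 S2=25 S3=25 S4=25 blocked=[]
Op 2: conn=38 S1=33 S2=25 S3=25 S4=25 blocked=[]
Op 3: conn=31 S1=33 S2=25 S3=25 S4=18 blocked=[]
Op 4: conn=31 S1=33 S2=25 S3=25 S4=29 blocked=[]
Op 5: conn=24 S1=33 S2=25 S3=18 S4=29 blocked=[]
Op 6: conn=52 S1=33 S2=25 S3=18 S4=29 blocked=[]
Op 7: conn=33 S1=33 S2=25 S3=18 S4=10 blocked=[]
Op 8: conn=19 S1=19 S2=25 S3=18 S4=10 blocked=[]
Op 9: conn=19 S1=19 S2=43 S3=18 S4=10 blocked=[]
Op 10: conn=19 S1=43 S2=43 S3=18 S4=10 blocked=[]
Op 11: conn=8 S1=43 S2=43 S3=7 S4=10 blocked=[]
Op 12: conn=8 S1=43 S2=43 S3=7 S4=28 blocked=[]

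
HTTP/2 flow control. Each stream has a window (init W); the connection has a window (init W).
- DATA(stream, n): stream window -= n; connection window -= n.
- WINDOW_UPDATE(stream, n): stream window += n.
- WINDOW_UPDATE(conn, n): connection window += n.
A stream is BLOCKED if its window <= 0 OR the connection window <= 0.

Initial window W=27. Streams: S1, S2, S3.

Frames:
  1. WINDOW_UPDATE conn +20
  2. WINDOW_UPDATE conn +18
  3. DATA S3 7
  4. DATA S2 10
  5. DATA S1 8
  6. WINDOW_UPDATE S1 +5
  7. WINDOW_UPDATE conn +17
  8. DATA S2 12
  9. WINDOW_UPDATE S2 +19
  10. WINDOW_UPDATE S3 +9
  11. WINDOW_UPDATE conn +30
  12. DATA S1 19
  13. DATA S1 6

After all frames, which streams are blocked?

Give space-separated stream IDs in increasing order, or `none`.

Op 1: conn=47 S1=27 S2=27 S3=27 blocked=[]
Op 2: conn=65 S1=27 S2=27 S3=27 blocked=[]
Op 3: conn=58 S1=27 S2=27 S3=20 blocked=[]
Op 4: conn=48 S1=27 S2=17 S3=20 blocked=[]
Op 5: conn=40 S1=19 S2=17 S3=20 blocked=[]
Op 6: conn=40 S1=24 S2=17 S3=20 blocked=[]
Op 7: conn=57 S1=24 S2=17 S3=20 blocked=[]
Op 8: conn=45 S1=24 S2=5 S3=20 blocked=[]
Op 9: conn=45 S1=24 S2=24 S3=20 blocked=[]
Op 10: conn=45 S1=24 S2=24 S3=29 blocked=[]
Op 11: conn=75 S1=24 S2=24 S3=29 blocked=[]
Op 12: conn=56 S1=5 S2=24 S3=29 blocked=[]
Op 13: conn=50 S1=-1 S2=24 S3=29 blocked=[1]

Answer: S1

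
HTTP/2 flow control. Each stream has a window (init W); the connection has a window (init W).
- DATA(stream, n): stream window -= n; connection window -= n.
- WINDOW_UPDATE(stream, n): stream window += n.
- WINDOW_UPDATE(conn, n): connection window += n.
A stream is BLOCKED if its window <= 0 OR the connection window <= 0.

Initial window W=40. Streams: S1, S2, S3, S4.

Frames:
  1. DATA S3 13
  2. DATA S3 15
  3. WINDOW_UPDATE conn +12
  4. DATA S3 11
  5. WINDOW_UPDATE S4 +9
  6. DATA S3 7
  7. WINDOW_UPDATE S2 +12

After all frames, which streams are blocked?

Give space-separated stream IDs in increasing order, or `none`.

Answer: S3

Derivation:
Op 1: conn=27 S1=40 S2=40 S3=27 S4=40 blocked=[]
Op 2: conn=12 S1=40 S2=40 S3=12 S4=40 blocked=[]
Op 3: conn=24 S1=40 S2=40 S3=12 S4=40 blocked=[]
Op 4: conn=13 S1=40 S2=40 S3=1 S4=40 blocked=[]
Op 5: conn=13 S1=40 S2=40 S3=1 S4=49 blocked=[]
Op 6: conn=6 S1=40 S2=40 S3=-6 S4=49 blocked=[3]
Op 7: conn=6 S1=40 S2=52 S3=-6 S4=49 blocked=[3]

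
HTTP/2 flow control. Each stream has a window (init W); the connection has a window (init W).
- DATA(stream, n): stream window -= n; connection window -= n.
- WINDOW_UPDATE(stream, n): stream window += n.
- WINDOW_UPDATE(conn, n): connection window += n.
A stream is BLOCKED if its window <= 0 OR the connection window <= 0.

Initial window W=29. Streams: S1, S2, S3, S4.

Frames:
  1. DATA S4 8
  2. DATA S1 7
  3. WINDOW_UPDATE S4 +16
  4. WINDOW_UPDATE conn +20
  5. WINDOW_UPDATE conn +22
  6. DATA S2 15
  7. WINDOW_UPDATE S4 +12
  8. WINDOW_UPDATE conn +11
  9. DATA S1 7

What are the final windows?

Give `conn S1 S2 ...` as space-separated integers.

Answer: 45 15 14 29 49

Derivation:
Op 1: conn=21 S1=29 S2=29 S3=29 S4=21 blocked=[]
Op 2: conn=14 S1=22 S2=29 S3=29 S4=21 blocked=[]
Op 3: conn=14 S1=22 S2=29 S3=29 S4=37 blocked=[]
Op 4: conn=34 S1=22 S2=29 S3=29 S4=37 blocked=[]
Op 5: conn=56 S1=22 S2=29 S3=29 S4=37 blocked=[]
Op 6: conn=41 S1=22 S2=14 S3=29 S4=37 blocked=[]
Op 7: conn=41 S1=22 S2=14 S3=29 S4=49 blocked=[]
Op 8: conn=52 S1=22 S2=14 S3=29 S4=49 blocked=[]
Op 9: conn=45 S1=15 S2=14 S3=29 S4=49 blocked=[]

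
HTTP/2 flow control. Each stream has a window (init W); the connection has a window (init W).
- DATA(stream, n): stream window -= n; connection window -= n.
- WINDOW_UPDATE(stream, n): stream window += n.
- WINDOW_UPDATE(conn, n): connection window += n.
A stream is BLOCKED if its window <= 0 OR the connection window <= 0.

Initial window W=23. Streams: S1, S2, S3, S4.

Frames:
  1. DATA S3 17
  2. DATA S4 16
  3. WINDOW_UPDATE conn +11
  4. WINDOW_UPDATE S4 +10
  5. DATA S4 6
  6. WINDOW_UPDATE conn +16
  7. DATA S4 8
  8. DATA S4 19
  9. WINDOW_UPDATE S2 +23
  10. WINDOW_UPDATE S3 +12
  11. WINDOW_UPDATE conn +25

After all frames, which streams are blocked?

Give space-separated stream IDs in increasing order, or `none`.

Op 1: conn=6 S1=23 S2=23 S3=6 S4=23 blocked=[]
Op 2: conn=-10 S1=23 S2=23 S3=6 S4=7 blocked=[1, 2, 3, 4]
Op 3: conn=1 S1=23 S2=23 S3=6 S4=7 blocked=[]
Op 4: conn=1 S1=23 S2=23 S3=6 S4=17 blocked=[]
Op 5: conn=-5 S1=23 S2=23 S3=6 S4=11 blocked=[1, 2, 3, 4]
Op 6: conn=11 S1=23 S2=23 S3=6 S4=11 blocked=[]
Op 7: conn=3 S1=23 S2=23 S3=6 S4=3 blocked=[]
Op 8: conn=-16 S1=23 S2=23 S3=6 S4=-16 blocked=[1, 2, 3, 4]
Op 9: conn=-16 S1=23 S2=46 S3=6 S4=-16 blocked=[1, 2, 3, 4]
Op 10: conn=-16 S1=23 S2=46 S3=18 S4=-16 blocked=[1, 2, 3, 4]
Op 11: conn=9 S1=23 S2=46 S3=18 S4=-16 blocked=[4]

Answer: S4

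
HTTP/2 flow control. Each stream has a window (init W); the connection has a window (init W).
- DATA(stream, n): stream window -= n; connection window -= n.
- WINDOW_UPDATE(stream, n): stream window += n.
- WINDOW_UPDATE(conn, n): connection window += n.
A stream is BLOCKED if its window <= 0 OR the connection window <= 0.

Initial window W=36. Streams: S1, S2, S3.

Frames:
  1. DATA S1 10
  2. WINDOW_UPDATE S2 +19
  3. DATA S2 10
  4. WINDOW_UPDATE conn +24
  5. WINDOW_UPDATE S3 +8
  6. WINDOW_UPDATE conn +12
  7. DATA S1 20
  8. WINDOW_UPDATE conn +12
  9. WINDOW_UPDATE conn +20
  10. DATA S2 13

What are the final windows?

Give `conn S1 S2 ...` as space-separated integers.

Answer: 51 6 32 44

Derivation:
Op 1: conn=26 S1=26 S2=36 S3=36 blocked=[]
Op 2: conn=26 S1=26 S2=55 S3=36 blocked=[]
Op 3: conn=16 S1=26 S2=45 S3=36 blocked=[]
Op 4: conn=40 S1=26 S2=45 S3=36 blocked=[]
Op 5: conn=40 S1=26 S2=45 S3=44 blocked=[]
Op 6: conn=52 S1=26 S2=45 S3=44 blocked=[]
Op 7: conn=32 S1=6 S2=45 S3=44 blocked=[]
Op 8: conn=44 S1=6 S2=45 S3=44 blocked=[]
Op 9: conn=64 S1=6 S2=45 S3=44 blocked=[]
Op 10: conn=51 S1=6 S2=32 S3=44 blocked=[]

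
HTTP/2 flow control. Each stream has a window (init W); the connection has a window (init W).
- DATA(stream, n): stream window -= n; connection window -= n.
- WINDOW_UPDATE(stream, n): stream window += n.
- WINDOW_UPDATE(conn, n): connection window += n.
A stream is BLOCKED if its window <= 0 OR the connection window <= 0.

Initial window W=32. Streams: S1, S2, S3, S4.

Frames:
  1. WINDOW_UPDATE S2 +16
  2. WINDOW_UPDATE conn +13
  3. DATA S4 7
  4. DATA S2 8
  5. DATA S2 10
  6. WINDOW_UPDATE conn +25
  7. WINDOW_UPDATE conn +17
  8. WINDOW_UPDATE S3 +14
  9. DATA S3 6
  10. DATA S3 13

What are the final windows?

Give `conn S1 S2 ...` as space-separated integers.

Answer: 43 32 30 27 25

Derivation:
Op 1: conn=32 S1=32 S2=48 S3=32 S4=32 blocked=[]
Op 2: conn=45 S1=32 S2=48 S3=32 S4=32 blocked=[]
Op 3: conn=38 S1=32 S2=48 S3=32 S4=25 blocked=[]
Op 4: conn=30 S1=32 S2=40 S3=32 S4=25 blocked=[]
Op 5: conn=20 S1=32 S2=30 S3=32 S4=25 blocked=[]
Op 6: conn=45 S1=32 S2=30 S3=32 S4=25 blocked=[]
Op 7: conn=62 S1=32 S2=30 S3=32 S4=25 blocked=[]
Op 8: conn=62 S1=32 S2=30 S3=46 S4=25 blocked=[]
Op 9: conn=56 S1=32 S2=30 S3=40 S4=25 blocked=[]
Op 10: conn=43 S1=32 S2=30 S3=27 S4=25 blocked=[]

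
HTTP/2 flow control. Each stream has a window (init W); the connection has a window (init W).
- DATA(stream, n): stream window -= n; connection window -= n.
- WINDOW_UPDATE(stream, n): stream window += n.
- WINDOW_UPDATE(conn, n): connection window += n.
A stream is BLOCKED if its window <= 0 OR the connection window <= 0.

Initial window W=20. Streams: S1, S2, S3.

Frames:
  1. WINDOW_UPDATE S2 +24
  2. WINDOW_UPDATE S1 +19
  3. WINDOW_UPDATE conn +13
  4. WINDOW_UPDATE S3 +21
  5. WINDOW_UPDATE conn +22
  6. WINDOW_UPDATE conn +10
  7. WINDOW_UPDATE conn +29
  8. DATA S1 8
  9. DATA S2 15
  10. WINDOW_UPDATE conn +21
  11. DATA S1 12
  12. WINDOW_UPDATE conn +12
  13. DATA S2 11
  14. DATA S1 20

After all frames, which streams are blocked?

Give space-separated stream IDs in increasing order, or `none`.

Answer: S1

Derivation:
Op 1: conn=20 S1=20 S2=44 S3=20 blocked=[]
Op 2: conn=20 S1=39 S2=44 S3=20 blocked=[]
Op 3: conn=33 S1=39 S2=44 S3=20 blocked=[]
Op 4: conn=33 S1=39 S2=44 S3=41 blocked=[]
Op 5: conn=55 S1=39 S2=44 S3=41 blocked=[]
Op 6: conn=65 S1=39 S2=44 S3=41 blocked=[]
Op 7: conn=94 S1=39 S2=44 S3=41 blocked=[]
Op 8: conn=86 S1=31 S2=44 S3=41 blocked=[]
Op 9: conn=71 S1=31 S2=29 S3=41 blocked=[]
Op 10: conn=92 S1=31 S2=29 S3=41 blocked=[]
Op 11: conn=80 S1=19 S2=29 S3=41 blocked=[]
Op 12: conn=92 S1=19 S2=29 S3=41 blocked=[]
Op 13: conn=81 S1=19 S2=18 S3=41 blocked=[]
Op 14: conn=61 S1=-1 S2=18 S3=41 blocked=[1]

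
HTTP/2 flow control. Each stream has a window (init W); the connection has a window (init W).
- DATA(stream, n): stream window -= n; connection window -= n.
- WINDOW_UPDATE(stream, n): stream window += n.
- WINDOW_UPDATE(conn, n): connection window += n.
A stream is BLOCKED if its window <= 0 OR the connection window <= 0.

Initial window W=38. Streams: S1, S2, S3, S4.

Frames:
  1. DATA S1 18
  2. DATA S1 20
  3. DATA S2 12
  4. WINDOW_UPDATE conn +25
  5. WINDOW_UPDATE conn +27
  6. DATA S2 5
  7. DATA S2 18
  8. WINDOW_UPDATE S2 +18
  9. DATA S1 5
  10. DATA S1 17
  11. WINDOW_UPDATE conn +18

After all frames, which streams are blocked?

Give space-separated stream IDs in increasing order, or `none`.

Op 1: conn=20 S1=20 S2=38 S3=38 S4=38 blocked=[]
Op 2: conn=0 S1=0 S2=38 S3=38 S4=38 blocked=[1, 2, 3, 4]
Op 3: conn=-12 S1=0 S2=26 S3=38 S4=38 blocked=[1, 2, 3, 4]
Op 4: conn=13 S1=0 S2=26 S3=38 S4=38 blocked=[1]
Op 5: conn=40 S1=0 S2=26 S3=38 S4=38 blocked=[1]
Op 6: conn=35 S1=0 S2=21 S3=38 S4=38 blocked=[1]
Op 7: conn=17 S1=0 S2=3 S3=38 S4=38 blocked=[1]
Op 8: conn=17 S1=0 S2=21 S3=38 S4=38 blocked=[1]
Op 9: conn=12 S1=-5 S2=21 S3=38 S4=38 blocked=[1]
Op 10: conn=-5 S1=-22 S2=21 S3=38 S4=38 blocked=[1, 2, 3, 4]
Op 11: conn=13 S1=-22 S2=21 S3=38 S4=38 blocked=[1]

Answer: S1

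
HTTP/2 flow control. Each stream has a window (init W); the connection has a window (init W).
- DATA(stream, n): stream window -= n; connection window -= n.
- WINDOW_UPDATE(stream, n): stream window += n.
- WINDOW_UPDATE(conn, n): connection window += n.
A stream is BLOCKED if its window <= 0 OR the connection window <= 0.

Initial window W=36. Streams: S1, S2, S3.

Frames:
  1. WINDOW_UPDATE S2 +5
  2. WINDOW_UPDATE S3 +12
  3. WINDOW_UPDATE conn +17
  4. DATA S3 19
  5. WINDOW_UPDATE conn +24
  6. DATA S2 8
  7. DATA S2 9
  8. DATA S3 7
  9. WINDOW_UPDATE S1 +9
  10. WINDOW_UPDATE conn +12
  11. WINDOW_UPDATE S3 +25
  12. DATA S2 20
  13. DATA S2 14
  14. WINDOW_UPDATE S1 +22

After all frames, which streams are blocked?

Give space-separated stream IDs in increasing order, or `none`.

Op 1: conn=36 S1=36 S2=41 S3=36 blocked=[]
Op 2: conn=36 S1=36 S2=41 S3=48 blocked=[]
Op 3: conn=53 S1=36 S2=41 S3=48 blocked=[]
Op 4: conn=34 S1=36 S2=41 S3=29 blocked=[]
Op 5: conn=58 S1=36 S2=41 S3=29 blocked=[]
Op 6: conn=50 S1=36 S2=33 S3=29 blocked=[]
Op 7: conn=41 S1=36 S2=24 S3=29 blocked=[]
Op 8: conn=34 S1=36 S2=24 S3=22 blocked=[]
Op 9: conn=34 S1=45 S2=24 S3=22 blocked=[]
Op 10: conn=46 S1=45 S2=24 S3=22 blocked=[]
Op 11: conn=46 S1=45 S2=24 S3=47 blocked=[]
Op 12: conn=26 S1=45 S2=4 S3=47 blocked=[]
Op 13: conn=12 S1=45 S2=-10 S3=47 blocked=[2]
Op 14: conn=12 S1=67 S2=-10 S3=47 blocked=[2]

Answer: S2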